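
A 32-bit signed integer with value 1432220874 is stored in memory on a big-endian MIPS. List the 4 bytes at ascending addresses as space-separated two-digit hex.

55 5D F4 CA

1432220874 in hexadecimal, padded to 32 bits, is 0x555DF4CA.
Split into bytes (most-significant first): 55 5D F4 CA.
Big-endian: lowest address holds the most-significant byte.
So the memory order matches the most-significant-first order: 55 5D F4 CA.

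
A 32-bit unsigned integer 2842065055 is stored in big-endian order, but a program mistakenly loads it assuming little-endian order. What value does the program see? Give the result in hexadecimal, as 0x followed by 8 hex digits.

2842065055 in 32-bit hexadecimal is 0xA966789F.
Stored big-endian, the bytes at ascending addresses are A9 66 78 9F.
Read back as little-endian, the first byte is least significant, giving 0x9F7866A9.

0x9F7866A9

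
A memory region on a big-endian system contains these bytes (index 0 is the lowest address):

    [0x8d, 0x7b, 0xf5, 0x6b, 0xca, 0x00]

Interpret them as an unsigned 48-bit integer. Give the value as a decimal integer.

In big-endian order the high byte comes first in memory.
The bytes are already most-significant first: 0x8D7BF56BCA00.
0x8D7BF56BCA00 = 155563537975808.

155563537975808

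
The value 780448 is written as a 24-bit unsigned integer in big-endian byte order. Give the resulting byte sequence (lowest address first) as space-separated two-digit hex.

780448 in hexadecimal, padded to 24 bits, is 0x0BE8A0.
Split into bytes (most-significant first): 0B E8 A0.
Big-endian stores the most-significant byte at the lowest address.
So the memory order matches the most-significant-first order: 0B E8 A0.

0B E8 A0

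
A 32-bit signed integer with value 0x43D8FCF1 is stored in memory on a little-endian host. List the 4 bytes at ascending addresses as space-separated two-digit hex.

F1 FC D8 43

Split into bytes (most-significant first): 43 D8 FC F1.
In little-endian order the low byte comes first in memory.
So at ascending addresses the bytes are F1 FC D8 43.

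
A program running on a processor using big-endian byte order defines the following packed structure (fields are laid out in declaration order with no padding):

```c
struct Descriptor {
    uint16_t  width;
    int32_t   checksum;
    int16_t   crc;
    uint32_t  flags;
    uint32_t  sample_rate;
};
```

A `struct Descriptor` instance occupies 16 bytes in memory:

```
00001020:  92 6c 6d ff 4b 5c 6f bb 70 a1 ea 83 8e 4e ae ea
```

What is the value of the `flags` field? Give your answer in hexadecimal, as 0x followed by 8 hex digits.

0x70A1EA83

`flags` follows `width` (2 B), `checksum` (4 B), `crc` (2 B), so it starts at offset 2 + 4 + 2 = 8 and occupies 4 bytes.
Bytes at offsets 8..11: 70 A1 EA 83.
Big-endian: lowest address holds the most-significant byte.
The bytes are already most-significant first: 0x70A1EA83.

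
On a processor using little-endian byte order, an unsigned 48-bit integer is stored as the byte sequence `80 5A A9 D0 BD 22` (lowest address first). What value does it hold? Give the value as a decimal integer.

In little-endian order the low byte comes first in memory.
Reassemble most-significant byte first: 22 BD D0 A9 5A 80 → 0x22BDD0A95A80.
0x22BDD0A95A80 = 38198644923008.

38198644923008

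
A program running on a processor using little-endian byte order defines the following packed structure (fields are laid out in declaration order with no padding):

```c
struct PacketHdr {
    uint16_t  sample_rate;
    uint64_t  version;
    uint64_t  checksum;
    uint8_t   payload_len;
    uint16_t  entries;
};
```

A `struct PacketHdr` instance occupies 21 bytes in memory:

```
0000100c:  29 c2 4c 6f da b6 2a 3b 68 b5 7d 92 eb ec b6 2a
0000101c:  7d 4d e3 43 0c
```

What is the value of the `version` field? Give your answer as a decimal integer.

13071762973085298508

`version` follows `sample_rate` (2 bytes), so it starts at byte offset 2 and occupies 8 bytes.
Bytes at offsets 2..9: 4C 6F DA B6 2A 3B 68 B5.
In little-endian order the low byte comes first in memory.
Reassemble most-significant byte first: B5 68 3B 2A B6 DA 6F 4C → 0xB5683B2AB6DA6F4C.
0xB5683B2AB6DA6F4C = 13071762973085298508.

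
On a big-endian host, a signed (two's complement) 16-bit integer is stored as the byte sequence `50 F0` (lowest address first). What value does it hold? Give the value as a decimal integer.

In big-endian order the high byte comes first in memory.
The bytes are already most-significant first: 0x50F0.
0x50F0 = 20720.

20720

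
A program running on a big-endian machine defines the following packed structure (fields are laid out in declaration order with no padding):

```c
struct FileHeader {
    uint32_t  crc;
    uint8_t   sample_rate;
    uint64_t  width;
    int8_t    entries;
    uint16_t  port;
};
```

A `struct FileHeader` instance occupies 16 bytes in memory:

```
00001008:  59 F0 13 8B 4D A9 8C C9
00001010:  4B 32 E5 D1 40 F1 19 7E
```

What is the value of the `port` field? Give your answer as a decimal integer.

`port` follows `crc` (4 B), `sample_rate` (1 B), `width` (8 B), `entries` (1 B), so it starts at offset 4 + 1 + 8 + 1 = 14 and occupies 2 bytes.
Bytes at offsets 14..15: 19 7E.
Big-endian stores the most-significant byte at the lowest address.
The bytes are already most-significant first: 0x197E.
0x197E = 6526.

6526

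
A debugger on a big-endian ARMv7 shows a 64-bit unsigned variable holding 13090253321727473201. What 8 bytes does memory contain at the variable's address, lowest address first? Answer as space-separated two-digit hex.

13090253321727473201 in hexadecimal, padded to 64 bits, is 0xB5A9EC0A7D717631.
Split into bytes (most-significant first): B5 A9 EC 0A 7D 71 76 31.
Big-endian stores the most-significant byte at the lowest address.
So the memory order matches the most-significant-first order: B5 A9 EC 0A 7D 71 76 31.

B5 A9 EC 0A 7D 71 76 31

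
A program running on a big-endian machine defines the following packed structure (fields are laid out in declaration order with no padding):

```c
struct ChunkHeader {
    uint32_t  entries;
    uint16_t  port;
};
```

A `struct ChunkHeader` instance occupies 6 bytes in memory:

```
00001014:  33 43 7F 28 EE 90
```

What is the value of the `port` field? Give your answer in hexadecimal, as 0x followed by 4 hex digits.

0xEE90

`port` follows `entries` (4 bytes), so it starts at byte offset 4 and occupies 2 bytes.
Bytes at offsets 4..5: EE 90.
Big-endian: lowest address holds the most-significant byte.
The bytes are already most-significant first: 0xEE90.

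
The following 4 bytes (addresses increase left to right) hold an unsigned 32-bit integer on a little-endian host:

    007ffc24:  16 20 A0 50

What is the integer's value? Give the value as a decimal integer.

1352671254

Little-endian: lowest address holds the least-significant byte.
Reassemble most-significant byte first: 50 A0 20 16 → 0x50A02016.
0x50A02016 = 1352671254.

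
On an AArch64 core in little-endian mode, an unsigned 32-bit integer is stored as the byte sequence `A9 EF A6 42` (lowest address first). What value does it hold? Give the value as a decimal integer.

Little-endian: lowest address holds the least-significant byte.
Reassemble most-significant byte first: 42 A6 EF A9 → 0x42A6EFA9.
0x42A6EFA9 = 1118236585.

1118236585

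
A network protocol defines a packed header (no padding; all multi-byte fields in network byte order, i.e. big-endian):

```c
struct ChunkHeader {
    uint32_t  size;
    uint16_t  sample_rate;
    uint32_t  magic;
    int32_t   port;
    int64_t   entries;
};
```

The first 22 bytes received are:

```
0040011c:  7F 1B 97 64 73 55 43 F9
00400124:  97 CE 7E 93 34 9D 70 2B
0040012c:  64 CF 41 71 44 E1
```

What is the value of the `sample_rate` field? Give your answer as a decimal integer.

`sample_rate` follows `size` (4 bytes), so it starts at byte offset 4 and occupies 2 bytes.
Bytes at offsets 4..5: 73 55.
Big-endian stores the most-significant byte at the lowest address.
The bytes are already most-significant first: 0x7355.
0x7355 = 29525.

29525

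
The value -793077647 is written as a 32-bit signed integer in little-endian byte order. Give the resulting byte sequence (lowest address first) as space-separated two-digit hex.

71 98 BA D0

Two's complement of -793077647 in 32 bits: 793077647 = 0x2F45678F; invert → 0xD0BA9870; add 1 → 0xD0BA9871.
Split into bytes (most-significant first): D0 BA 98 71.
Little-endian: lowest address holds the least-significant byte.
So at ascending addresses the bytes are 71 98 BA D0.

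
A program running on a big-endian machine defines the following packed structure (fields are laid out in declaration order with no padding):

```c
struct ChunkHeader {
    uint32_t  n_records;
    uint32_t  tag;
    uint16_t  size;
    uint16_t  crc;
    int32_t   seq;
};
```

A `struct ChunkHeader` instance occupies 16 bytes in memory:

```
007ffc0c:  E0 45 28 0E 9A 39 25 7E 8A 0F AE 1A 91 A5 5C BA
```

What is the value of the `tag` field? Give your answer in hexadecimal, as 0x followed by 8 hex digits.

`tag` follows `n_records` (4 bytes), so it starts at byte offset 4 and occupies 4 bytes.
Bytes at offsets 4..7: 9A 39 25 7E.
Big-endian: lowest address holds the most-significant byte.
The bytes are already most-significant first: 0x9A39257E.

0x9A39257E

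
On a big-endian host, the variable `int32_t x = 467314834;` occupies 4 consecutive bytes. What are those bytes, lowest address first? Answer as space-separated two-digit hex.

467314834 in hexadecimal, padded to 32 bits, is 0x1BDAA892.
Split into bytes (most-significant first): 1B DA A8 92.
Big-endian stores the most-significant byte at the lowest address.
So the memory order matches the most-significant-first order: 1B DA A8 92.

1B DA A8 92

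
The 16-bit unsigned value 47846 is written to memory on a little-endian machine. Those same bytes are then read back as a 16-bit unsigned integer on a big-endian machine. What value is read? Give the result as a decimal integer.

47846 in 16-bit hexadecimal is 0xBAE6.
Stored little-endian, the bytes at ascending addresses are E6 BA.
Read back as big-endian, the last byte is least significant, giving 0xE6BA.
0xE6BA = 59066.

59066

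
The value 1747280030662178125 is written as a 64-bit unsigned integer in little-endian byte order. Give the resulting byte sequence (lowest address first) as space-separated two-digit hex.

4D B5 C0 2E EE 95 3F 18

1747280030662178125 in hexadecimal, padded to 64 bits, is 0x183F95EE2EC0B54D.
Split into bytes (most-significant first): 18 3F 95 EE 2E C0 B5 4D.
In little-endian order the low byte comes first in memory.
So at ascending addresses the bytes are 4D B5 C0 2E EE 95 3F 18.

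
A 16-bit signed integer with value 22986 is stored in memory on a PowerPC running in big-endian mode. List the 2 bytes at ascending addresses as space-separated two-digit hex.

22986 in hexadecimal, padded to 16 bits, is 0x59CA.
Split into bytes (most-significant first): 59 CA.
In big-endian order the high byte comes first in memory.
So the memory order matches the most-significant-first order: 59 CA.

59 CA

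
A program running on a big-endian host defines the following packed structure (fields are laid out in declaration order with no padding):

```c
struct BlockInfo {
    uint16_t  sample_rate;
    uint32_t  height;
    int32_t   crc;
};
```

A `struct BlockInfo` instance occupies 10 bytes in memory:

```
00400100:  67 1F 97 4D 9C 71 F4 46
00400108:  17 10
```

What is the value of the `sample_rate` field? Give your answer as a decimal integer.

`sample_rate` is the first field, at byte offset 0, occupying 2 bytes.
Bytes at offsets 0..1: 67 1F.
Big-endian stores the most-significant byte at the lowest address.
The bytes are already most-significant first: 0x671F.
0x671F = 26399.

26399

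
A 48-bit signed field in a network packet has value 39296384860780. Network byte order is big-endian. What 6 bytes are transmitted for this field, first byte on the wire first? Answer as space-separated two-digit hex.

23 BD 67 0F 82 6C

39296384860780 in hexadecimal, padded to 48 bits, is 0x23BD670F826C.
Split into bytes (most-significant first): 23 BD 67 0F 82 6C.
Big-endian: lowest address holds the most-significant byte.
So the memory order matches the most-significant-first order: 23 BD 67 0F 82 6C.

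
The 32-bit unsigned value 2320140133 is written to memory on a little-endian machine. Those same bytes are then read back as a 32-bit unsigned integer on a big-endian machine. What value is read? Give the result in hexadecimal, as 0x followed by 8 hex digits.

0x65874A8A

2320140133 in 32-bit hexadecimal is 0x8A4A8765.
Stored little-endian, the bytes at ascending addresses are 65 87 4A 8A.
Read back as big-endian, the last byte is least significant, giving 0x65874A8A.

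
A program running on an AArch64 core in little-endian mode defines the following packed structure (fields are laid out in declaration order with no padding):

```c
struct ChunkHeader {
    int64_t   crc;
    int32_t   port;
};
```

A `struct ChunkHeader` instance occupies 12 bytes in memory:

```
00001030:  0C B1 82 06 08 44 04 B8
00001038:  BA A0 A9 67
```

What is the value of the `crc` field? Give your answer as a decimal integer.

-5186946069564313332

`crc` is the first field, at byte offset 0, occupying 8 bytes.
Bytes at offsets 0..7: 0C B1 82 06 08 44 04 B8.
Little-endian stores the least-significant byte at the lowest address.
Reassemble most-significant byte first: B8 04 44 08 06 82 B1 0C → 0xB80444080682B10C.
Top bit is set, so as a signed 64-bit value this is 0xB80444080682B10C − 2^64 = -5186946069564313332.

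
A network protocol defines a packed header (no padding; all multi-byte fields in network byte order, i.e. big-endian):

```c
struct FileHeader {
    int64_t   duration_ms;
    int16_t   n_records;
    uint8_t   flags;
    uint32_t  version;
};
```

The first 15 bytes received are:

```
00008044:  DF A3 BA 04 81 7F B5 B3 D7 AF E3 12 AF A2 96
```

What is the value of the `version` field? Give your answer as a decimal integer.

313500310

`version` follows `duration_ms` (8 B), `n_records` (2 B), `flags` (1 B), so it starts at offset 8 + 2 + 1 = 11 and occupies 4 bytes.
Bytes at offsets 11..14: 12 AF A2 96.
In big-endian order the high byte comes first in memory.
The bytes are already most-significant first: 0x12AFA296.
0x12AFA296 = 313500310.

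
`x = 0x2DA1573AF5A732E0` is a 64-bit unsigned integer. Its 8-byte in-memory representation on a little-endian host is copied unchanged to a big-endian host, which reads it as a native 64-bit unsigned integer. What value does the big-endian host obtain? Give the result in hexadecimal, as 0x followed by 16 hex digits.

Stored little-endian, the bytes at ascending addresses are E0 32 A7 F5 3A 57 A1 2D.
Read back as big-endian, the last byte is least significant, giving 0xE032A7F53A57A12D.

0xE032A7F53A57A12D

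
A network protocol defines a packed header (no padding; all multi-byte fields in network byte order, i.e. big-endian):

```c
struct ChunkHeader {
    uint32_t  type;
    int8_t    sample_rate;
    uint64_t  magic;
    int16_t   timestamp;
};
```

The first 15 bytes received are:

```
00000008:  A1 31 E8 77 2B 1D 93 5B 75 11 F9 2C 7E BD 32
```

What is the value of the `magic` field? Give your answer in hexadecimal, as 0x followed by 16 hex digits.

`magic` follows `type` (4 B), `sample_rate` (1 B), so it starts at offset 4 + 1 = 5 and occupies 8 bytes.
Bytes at offsets 5..12: 1D 93 5B 75 11 F9 2C 7E.
In big-endian order the high byte comes first in memory.
The bytes are already most-significant first: 0x1D935B7511F92C7E.

0x1D935B7511F92C7E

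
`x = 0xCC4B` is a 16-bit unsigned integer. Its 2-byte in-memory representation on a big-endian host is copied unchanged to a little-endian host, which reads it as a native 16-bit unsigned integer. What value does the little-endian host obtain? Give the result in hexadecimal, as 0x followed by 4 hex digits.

Stored big-endian, the bytes at ascending addresses are CC 4B.
Read back as little-endian, the first byte is least significant, giving 0x4BCC.

0x4BCC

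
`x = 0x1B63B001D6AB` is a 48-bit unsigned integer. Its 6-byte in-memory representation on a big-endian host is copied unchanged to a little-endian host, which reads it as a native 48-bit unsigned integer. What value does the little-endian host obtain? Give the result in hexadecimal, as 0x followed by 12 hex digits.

0xABD601B0631B

Stored big-endian, the bytes at ascending addresses are 1B 63 B0 01 D6 AB.
Read back as little-endian, the first byte is least significant, giving 0xABD601B0631B.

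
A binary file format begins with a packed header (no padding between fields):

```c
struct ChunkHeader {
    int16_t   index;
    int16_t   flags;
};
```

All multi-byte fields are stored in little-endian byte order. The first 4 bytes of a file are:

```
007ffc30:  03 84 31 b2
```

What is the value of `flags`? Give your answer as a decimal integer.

-19919

`flags` follows `index` (2 bytes), so it starts at byte offset 2 and occupies 2 bytes.
Bytes at offsets 2..3: 31 B2.
Little-endian stores the least-significant byte at the lowest address.
Reassemble most-significant byte first: B2 31 → 0xB231.
Top bit is set, so as a signed 16-bit value this is 0xB231 − 2^16 = -19919.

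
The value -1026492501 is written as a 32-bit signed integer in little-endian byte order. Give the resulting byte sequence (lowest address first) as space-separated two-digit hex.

Two's complement of -1026492501 in 32 bits: 1026492501 = 0x3D2F0855; invert → 0xC2D0F7AA; add 1 → 0xC2D0F7AB.
Split into bytes (most-significant first): C2 D0 F7 AB.
Little-endian stores the least-significant byte at the lowest address.
So at ascending addresses the bytes are AB F7 D0 C2.

AB F7 D0 C2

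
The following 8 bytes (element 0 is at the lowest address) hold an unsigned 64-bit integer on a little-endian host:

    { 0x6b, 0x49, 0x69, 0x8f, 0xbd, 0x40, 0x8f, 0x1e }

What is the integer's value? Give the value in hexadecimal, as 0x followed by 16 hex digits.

Little-endian stores the least-significant byte at the lowest address.
Reassemble most-significant byte first: 1E 8F 40 BD 8F 69 49 6B → 0x1E8F40BD8F69496B.

0x1E8F40BD8F69496B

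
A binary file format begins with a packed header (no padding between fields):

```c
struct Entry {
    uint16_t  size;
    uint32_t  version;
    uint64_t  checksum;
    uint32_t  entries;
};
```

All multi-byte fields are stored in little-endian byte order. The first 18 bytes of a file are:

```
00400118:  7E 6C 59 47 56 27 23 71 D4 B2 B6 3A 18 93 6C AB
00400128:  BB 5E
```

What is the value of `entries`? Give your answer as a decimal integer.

`entries` follows `size` (2 B), `version` (4 B), `checksum` (8 B), so it starts at offset 2 + 4 + 8 = 14 and occupies 4 bytes.
Bytes at offsets 14..17: 6C AB BB 5E.
Little-endian: lowest address holds the least-significant byte.
Reassemble most-significant byte first: 5E BB AB 6C → 0x5EBBAB6C.
0x5EBBAB6C = 1589357420.

1589357420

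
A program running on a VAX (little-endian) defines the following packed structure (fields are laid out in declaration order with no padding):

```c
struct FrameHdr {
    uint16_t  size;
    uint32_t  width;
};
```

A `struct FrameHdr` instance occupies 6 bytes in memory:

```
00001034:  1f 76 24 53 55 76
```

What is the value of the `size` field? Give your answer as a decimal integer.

`size` is the first field, at byte offset 0, occupying 2 bytes.
Bytes at offsets 0..1: 1F 76.
In little-endian order the low byte comes first in memory.
Reassemble most-significant byte first: 76 1F → 0x761F.
0x761F = 30239.

30239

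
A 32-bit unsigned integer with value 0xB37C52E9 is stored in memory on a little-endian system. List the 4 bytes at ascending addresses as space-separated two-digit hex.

E9 52 7C B3

Split into bytes (most-significant first): B3 7C 52 E9.
Little-endian stores the least-significant byte at the lowest address.
So at ascending addresses the bytes are E9 52 7C B3.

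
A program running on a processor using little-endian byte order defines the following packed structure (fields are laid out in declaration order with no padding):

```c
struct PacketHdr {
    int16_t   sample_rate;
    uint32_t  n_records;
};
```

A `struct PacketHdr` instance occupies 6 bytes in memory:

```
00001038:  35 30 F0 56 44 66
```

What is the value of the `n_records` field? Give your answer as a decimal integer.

`n_records` follows `sample_rate` (2 bytes), so it starts at byte offset 2 and occupies 4 bytes.
Bytes at offsets 2..5: F0 56 44 66.
Little-endian: lowest address holds the least-significant byte.
Reassemble most-significant byte first: 66 44 56 F0 → 0x664456F0.
0x664456F0 = 1715754736.

1715754736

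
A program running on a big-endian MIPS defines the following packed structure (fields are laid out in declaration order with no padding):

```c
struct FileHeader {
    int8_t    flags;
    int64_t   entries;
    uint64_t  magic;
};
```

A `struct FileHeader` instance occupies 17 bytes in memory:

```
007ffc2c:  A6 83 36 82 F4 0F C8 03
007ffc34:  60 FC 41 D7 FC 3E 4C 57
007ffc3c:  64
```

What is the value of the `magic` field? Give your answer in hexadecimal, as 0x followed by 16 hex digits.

0xFC41D7FC3E4C5764

`magic` follows `flags` (1 B), `entries` (8 B), so it starts at offset 1 + 8 = 9 and occupies 8 bytes.
Bytes at offsets 9..16: FC 41 D7 FC 3E 4C 57 64.
Big-endian: lowest address holds the most-significant byte.
The bytes are already most-significant first: 0xFC41D7FC3E4C5764.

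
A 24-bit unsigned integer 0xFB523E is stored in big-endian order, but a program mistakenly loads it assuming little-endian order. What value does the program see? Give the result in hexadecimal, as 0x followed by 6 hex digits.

Stored big-endian, the bytes at ascending addresses are FB 52 3E.
Read back as little-endian, the first byte is least significant, giving 0x3E52FB.

0x3E52FB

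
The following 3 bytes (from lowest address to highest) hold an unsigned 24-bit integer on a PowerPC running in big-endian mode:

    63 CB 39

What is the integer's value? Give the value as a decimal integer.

6540089

Big-endian stores the most-significant byte at the lowest address.
The bytes are already most-significant first: 0x63CB39.
0x63CB39 = 6540089.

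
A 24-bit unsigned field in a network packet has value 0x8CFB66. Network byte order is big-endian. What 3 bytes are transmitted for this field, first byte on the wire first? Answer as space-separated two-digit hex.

Split into bytes (most-significant first): 8C FB 66.
Big-endian: lowest address holds the most-significant byte.
So the memory order matches the most-significant-first order: 8C FB 66.

8C FB 66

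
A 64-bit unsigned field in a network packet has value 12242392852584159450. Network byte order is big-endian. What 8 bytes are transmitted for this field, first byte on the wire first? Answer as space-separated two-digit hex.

A9 E5 B7 6F BB 0F 58 DA

12242392852584159450 in hexadecimal, padded to 64 bits, is 0xA9E5B76FBB0F58DA.
Split into bytes (most-significant first): A9 E5 B7 6F BB 0F 58 DA.
Big-endian stores the most-significant byte at the lowest address.
So the memory order matches the most-significant-first order: A9 E5 B7 6F BB 0F 58 DA.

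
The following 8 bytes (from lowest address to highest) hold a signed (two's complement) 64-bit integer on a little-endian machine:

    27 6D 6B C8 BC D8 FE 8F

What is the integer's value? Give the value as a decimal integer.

Little-endian stores the least-significant byte at the lowest address.
Reassemble most-significant byte first: 8F FE D8 BC C8 6B 6D 27 → 0x8FFED8BCC86B6D27.
Top bit is set, so as a signed 64-bit value this is 0x8FFED8BCC86B6D27 − 2^64 = -8070775176873415385.

-8070775176873415385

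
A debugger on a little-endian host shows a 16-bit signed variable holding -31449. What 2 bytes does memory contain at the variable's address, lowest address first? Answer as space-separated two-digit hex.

Two's complement of -31449 in 16 bits: 31449 = 0x7AD9; invert → 0x8526; add 1 → 0x8527.
Split into bytes (most-significant first): 85 27.
Little-endian: lowest address holds the least-significant byte.
So at ascending addresses the bytes are 27 85.

27 85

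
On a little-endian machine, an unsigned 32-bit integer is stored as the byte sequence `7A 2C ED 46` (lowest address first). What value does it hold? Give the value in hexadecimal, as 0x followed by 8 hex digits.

Little-endian: lowest address holds the least-significant byte.
Reassemble most-significant byte first: 46 ED 2C 7A → 0x46ED2C7A.

0x46ED2C7A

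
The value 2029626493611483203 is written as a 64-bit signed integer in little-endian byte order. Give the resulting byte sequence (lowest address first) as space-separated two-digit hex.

2029626493611483203 in hexadecimal, padded to 64 bits, is 0x1C2AAE8AE26F2043.
Split into bytes (most-significant first): 1C 2A AE 8A E2 6F 20 43.
Little-endian stores the least-significant byte at the lowest address.
So at ascending addresses the bytes are 43 20 6F E2 8A AE 2A 1C.

43 20 6F E2 8A AE 2A 1C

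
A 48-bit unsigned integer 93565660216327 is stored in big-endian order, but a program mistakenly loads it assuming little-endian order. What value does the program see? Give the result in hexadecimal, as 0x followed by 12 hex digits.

0x07BCF0F31855

93565660216327 in 48-bit hexadecimal is 0x5518F3F0BC07.
Stored big-endian, the bytes at ascending addresses are 55 18 F3 F0 BC 07.
Read back as little-endian, the first byte is least significant, giving 0x07BCF0F31855.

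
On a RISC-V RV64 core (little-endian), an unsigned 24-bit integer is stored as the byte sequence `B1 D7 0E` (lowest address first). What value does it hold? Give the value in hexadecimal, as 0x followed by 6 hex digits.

0x0ED7B1

Little-endian stores the least-significant byte at the lowest address.
Reassemble most-significant byte first: 0E D7 B1 → 0x0ED7B1.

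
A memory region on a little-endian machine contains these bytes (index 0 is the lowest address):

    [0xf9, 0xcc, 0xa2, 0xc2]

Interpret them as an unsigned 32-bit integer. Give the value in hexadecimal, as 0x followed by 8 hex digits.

0xC2A2CCF9

In little-endian order the low byte comes first in memory.
Reassemble most-significant byte first: C2 A2 CC F9 → 0xC2A2CCF9.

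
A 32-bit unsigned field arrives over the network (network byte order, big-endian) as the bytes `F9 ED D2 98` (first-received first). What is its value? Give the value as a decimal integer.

Big-endian stores the most-significant byte at the lowest address.
The bytes are already most-significant first: 0xF9EDD298.
0xF9EDD298 = 4193112728.

4193112728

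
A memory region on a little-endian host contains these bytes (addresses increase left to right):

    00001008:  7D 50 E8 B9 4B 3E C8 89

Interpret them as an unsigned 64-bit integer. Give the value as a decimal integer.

9928253873500737661

Little-endian stores the least-significant byte at the lowest address.
Reassemble most-significant byte first: 89 C8 3E 4B B9 E8 50 7D → 0x89C83E4BB9E8507D.
0x89C83E4BB9E8507D = 9928253873500737661.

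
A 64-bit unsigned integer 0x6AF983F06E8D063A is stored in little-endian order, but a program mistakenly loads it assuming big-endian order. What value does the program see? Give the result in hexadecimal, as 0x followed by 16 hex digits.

0x3A068D6EF083F96A

Stored little-endian, the bytes at ascending addresses are 3A 06 8D 6E F0 83 F9 6A.
Read back as big-endian, the last byte is least significant, giving 0x3A068D6EF083F96A.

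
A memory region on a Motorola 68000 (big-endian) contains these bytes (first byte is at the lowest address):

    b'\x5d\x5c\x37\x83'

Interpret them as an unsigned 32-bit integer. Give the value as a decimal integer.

Big-endian stores the most-significant byte at the lowest address.
The bytes are already most-significant first: 0x5D5C3783.
0x5D5C3783 = 1566324611.

1566324611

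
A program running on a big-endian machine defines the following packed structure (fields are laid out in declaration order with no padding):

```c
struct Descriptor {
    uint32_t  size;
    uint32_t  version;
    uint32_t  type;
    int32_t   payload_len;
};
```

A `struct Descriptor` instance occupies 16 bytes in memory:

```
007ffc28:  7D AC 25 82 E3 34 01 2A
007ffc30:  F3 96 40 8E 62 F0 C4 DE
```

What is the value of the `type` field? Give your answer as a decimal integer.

`type` follows `size` (4 B), `version` (4 B), so it starts at offset 4 + 4 = 8 and occupies 4 bytes.
Bytes at offsets 8..11: F3 96 40 8E.
Big-endian: lowest address holds the most-significant byte.
The bytes are already most-significant first: 0xF396408E.
0xF396408E = 4086710414.

4086710414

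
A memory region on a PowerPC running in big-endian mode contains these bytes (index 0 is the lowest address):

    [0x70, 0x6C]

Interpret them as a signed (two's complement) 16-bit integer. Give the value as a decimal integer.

Big-endian: lowest address holds the most-significant byte.
The bytes are already most-significant first: 0x706C.
0x706C = 28780.

28780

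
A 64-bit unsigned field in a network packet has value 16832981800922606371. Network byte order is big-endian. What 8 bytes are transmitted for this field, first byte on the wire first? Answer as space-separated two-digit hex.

16832981800922606371 in hexadecimal, padded to 64 bits, is 0xE99AC3C3529B6B23.
Split into bytes (most-significant first): E9 9A C3 C3 52 9B 6B 23.
Big-endian stores the most-significant byte at the lowest address.
So the memory order matches the most-significant-first order: E9 9A C3 C3 52 9B 6B 23.

E9 9A C3 C3 52 9B 6B 23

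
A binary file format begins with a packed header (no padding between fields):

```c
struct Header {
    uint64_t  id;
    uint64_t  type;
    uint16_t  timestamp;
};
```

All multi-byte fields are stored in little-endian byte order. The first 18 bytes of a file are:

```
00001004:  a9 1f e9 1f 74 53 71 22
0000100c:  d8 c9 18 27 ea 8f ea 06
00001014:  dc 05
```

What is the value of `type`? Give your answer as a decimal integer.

`type` follows `id` (8 bytes), so it starts at byte offset 8 and occupies 8 bytes.
Bytes at offsets 8..15: D8 C9 18 27 EA 8F EA 06.
In little-endian order the low byte comes first in memory.
Reassemble most-significant byte first: 06 EA 8F EA 27 18 C9 D8 → 0x06EA8FEA2718C9D8.
0x06EA8FEA2718C9D8 = 498368944618916312.

498368944618916312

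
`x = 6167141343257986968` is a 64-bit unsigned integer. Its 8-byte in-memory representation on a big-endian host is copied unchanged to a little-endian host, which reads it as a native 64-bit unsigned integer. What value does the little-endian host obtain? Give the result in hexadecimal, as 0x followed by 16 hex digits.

0x9887847460169655

6167141343257986968 in 64-bit hexadecimal is 0x5596166074848798.
Stored big-endian, the bytes at ascending addresses are 55 96 16 60 74 84 87 98.
Read back as little-endian, the first byte is least significant, giving 0x9887847460169655.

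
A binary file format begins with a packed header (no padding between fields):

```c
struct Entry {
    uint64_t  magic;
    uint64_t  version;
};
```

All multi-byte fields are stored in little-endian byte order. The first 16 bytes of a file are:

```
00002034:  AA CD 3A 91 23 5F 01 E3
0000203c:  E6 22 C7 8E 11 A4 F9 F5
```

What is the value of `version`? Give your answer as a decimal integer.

17724378203810112230

`version` follows `magic` (8 bytes), so it starts at byte offset 8 and occupies 8 bytes.
Bytes at offsets 8..15: E6 22 C7 8E 11 A4 F9 F5.
Little-endian stores the least-significant byte at the lowest address.
Reassemble most-significant byte first: F5 F9 A4 11 8E C7 22 E6 → 0xF5F9A4118EC722E6.
0xF5F9A4118EC722E6 = 17724378203810112230.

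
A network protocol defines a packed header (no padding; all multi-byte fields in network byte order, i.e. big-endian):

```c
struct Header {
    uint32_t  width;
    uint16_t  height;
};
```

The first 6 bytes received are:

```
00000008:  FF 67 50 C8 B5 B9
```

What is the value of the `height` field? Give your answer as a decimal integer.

`height` follows `width` (4 bytes), so it starts at byte offset 4 and occupies 2 bytes.
Bytes at offsets 4..5: B5 B9.
In big-endian order the high byte comes first in memory.
The bytes are already most-significant first: 0xB5B9.
0xB5B9 = 46521.

46521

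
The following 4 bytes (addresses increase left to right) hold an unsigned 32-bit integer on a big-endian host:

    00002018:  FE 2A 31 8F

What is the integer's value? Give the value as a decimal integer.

Big-endian: lowest address holds the most-significant byte.
The bytes are already most-significant first: 0xFE2A318F.
0xFE2A318F = 4264178063.

4264178063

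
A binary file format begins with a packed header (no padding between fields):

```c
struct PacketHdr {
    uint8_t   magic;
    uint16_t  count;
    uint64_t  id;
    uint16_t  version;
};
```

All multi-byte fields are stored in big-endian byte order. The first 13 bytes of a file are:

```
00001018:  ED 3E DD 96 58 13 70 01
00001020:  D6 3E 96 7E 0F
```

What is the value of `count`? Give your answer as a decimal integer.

`count` follows `magic` (1 byte), so it starts at byte offset 1 and occupies 2 bytes.
Bytes at offsets 1..2: 3E DD.
In big-endian order the high byte comes first in memory.
The bytes are already most-significant first: 0x3EDD.
0x3EDD = 16093.

16093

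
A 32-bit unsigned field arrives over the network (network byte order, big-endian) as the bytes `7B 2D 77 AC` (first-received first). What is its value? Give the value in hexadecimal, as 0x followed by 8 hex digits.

In big-endian order the high byte comes first in memory.
The bytes are already most-significant first: 0x7B2D77AC.

0x7B2D77AC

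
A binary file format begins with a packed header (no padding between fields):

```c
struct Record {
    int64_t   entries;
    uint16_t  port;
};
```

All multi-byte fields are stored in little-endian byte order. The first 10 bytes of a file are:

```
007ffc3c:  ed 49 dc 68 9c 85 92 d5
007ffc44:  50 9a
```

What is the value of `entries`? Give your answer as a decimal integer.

-3057234290210485779

`entries` is the first field, at byte offset 0, occupying 8 bytes.
Bytes at offsets 0..7: ED 49 DC 68 9C 85 92 D5.
In little-endian order the low byte comes first in memory.
Reassemble most-significant byte first: D5 92 85 9C 68 DC 49 ED → 0xD592859C68DC49ED.
Top bit is set, so as a signed 64-bit value this is 0xD592859C68DC49ED − 2^64 = -3057234290210485779.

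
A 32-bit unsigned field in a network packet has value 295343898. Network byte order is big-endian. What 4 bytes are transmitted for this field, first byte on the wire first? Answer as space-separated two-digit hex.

295343898 in hexadecimal, padded to 32 bits, is 0x119A971A.
Split into bytes (most-significant first): 11 9A 97 1A.
Big-endian stores the most-significant byte at the lowest address.
So the memory order matches the most-significant-first order: 11 9A 97 1A.

11 9A 97 1A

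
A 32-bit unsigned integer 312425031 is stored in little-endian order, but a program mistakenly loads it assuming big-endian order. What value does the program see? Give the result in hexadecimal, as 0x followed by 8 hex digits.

0x473A9F12

312425031 in 32-bit hexadecimal is 0x129F3A47.
Stored little-endian, the bytes at ascending addresses are 47 3A 9F 12.
Read back as big-endian, the last byte is least significant, giving 0x473A9F12.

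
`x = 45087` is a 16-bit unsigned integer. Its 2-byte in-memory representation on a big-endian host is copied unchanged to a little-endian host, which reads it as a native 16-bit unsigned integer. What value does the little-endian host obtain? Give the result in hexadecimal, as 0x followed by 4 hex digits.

0x1FB0

45087 in 16-bit hexadecimal is 0xB01F.
Stored big-endian, the bytes at ascending addresses are B0 1F.
Read back as little-endian, the first byte is least significant, giving 0x1FB0.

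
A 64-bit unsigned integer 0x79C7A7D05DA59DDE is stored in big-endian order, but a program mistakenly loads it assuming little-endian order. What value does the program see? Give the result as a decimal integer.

Stored big-endian, the bytes at ascending addresses are 79 C7 A7 D0 5D A5 9D DE.
Read back as little-endian, the first byte is least significant, giving 0xDE9DA55DD0A7C779.
0xDE9DA55DD0A7C779 = 16041159270114772857.

16041159270114772857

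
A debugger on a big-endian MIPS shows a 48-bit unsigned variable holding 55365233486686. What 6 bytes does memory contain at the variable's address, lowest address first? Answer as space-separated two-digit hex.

32 5A B9 13 2B 5E

55365233486686 in hexadecimal, padded to 48 bits, is 0x325AB9132B5E.
Split into bytes (most-significant first): 32 5A B9 13 2B 5E.
Big-endian: lowest address holds the most-significant byte.
So the memory order matches the most-significant-first order: 32 5A B9 13 2B 5E.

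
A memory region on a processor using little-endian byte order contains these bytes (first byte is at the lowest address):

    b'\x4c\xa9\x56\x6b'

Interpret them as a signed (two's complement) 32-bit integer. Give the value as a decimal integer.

Little-endian stores the least-significant byte at the lowest address.
Reassemble most-significant byte first: 6B 56 A9 4C → 0x6B56A94C.
0x6B56A94C = 1800841548.

1800841548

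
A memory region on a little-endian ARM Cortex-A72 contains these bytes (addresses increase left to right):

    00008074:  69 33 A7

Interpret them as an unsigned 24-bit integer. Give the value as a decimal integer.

In little-endian order the low byte comes first in memory.
Reassemble most-significant byte first: A7 33 69 → 0xA73369.
0xA73369 = 10957673.

10957673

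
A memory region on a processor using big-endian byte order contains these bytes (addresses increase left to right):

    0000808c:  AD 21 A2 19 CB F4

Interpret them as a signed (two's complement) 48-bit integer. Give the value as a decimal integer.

In big-endian order the high byte comes first in memory.
The bytes are already most-significant first: 0xAD21A219CBF4.
Top bit is set, so as a signed 48-bit value this is 0xAD21A219CBF4 − 2^48 = -91115011585036.

-91115011585036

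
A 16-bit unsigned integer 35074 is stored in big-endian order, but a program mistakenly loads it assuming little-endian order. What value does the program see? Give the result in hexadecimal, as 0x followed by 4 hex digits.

0x0289

35074 in 16-bit hexadecimal is 0x8902.
Stored big-endian, the bytes at ascending addresses are 89 02.
Read back as little-endian, the first byte is least significant, giving 0x0289.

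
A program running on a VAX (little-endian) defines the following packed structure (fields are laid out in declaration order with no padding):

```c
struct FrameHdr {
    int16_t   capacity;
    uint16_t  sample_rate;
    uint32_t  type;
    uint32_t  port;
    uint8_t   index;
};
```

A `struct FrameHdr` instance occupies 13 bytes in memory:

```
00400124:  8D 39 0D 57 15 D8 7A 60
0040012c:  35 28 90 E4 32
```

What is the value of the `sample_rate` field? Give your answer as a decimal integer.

22285

`sample_rate` follows `capacity` (2 bytes), so it starts at byte offset 2 and occupies 2 bytes.
Bytes at offsets 2..3: 0D 57.
Little-endian stores the least-significant byte at the lowest address.
Reassemble most-significant byte first: 57 0D → 0x570D.
0x570D = 22285.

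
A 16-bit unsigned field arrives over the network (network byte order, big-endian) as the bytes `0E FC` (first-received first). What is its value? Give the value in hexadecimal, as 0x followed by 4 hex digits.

0x0EFC

Big-endian stores the most-significant byte at the lowest address.
The bytes are already most-significant first: 0x0EFC.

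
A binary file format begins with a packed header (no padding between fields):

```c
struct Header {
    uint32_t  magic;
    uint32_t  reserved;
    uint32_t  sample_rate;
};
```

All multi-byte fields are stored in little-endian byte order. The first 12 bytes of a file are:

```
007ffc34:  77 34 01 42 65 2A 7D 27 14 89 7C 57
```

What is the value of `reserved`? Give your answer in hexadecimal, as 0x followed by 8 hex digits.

`reserved` follows `magic` (4 bytes), so it starts at byte offset 4 and occupies 4 bytes.
Bytes at offsets 4..7: 65 2A 7D 27.
In little-endian order the low byte comes first in memory.
Reassemble most-significant byte first: 27 7D 2A 65 → 0x277D2A65.

0x277D2A65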